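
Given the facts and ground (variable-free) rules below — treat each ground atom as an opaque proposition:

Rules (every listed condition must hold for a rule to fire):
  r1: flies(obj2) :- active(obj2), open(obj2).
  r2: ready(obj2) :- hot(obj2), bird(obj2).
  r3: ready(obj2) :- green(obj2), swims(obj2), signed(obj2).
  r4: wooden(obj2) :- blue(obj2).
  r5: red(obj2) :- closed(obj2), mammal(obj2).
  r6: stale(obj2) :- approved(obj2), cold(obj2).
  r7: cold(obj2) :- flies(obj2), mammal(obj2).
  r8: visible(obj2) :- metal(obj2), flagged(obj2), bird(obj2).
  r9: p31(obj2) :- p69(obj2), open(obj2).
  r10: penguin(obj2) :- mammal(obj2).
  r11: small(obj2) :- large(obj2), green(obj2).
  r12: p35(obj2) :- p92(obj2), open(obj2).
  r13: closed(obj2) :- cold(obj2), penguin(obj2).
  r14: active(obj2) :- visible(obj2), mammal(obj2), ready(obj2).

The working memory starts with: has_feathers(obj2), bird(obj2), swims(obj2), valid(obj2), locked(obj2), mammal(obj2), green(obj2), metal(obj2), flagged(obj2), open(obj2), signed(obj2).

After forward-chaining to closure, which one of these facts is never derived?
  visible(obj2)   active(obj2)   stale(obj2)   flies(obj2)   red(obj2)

Round 1 — r3, r8, r10, derive ready(obj2), visible(obj2), penguin(obj2).
Round 2 — r14, derive active(obj2).
Round 3 — r1, derive flies(obj2).
Round 4 — r7, derive cold(obj2).
Round 5 — r13, derive closed(obj2).
Round 6 — r5, derive red(obj2).
Derived: visible(obj2) (round 1), active(obj2) (round 2), red(obj2) (round 6), flies(obj2) (round 3). stale(obj2) never appears in any round.

stale(obj2)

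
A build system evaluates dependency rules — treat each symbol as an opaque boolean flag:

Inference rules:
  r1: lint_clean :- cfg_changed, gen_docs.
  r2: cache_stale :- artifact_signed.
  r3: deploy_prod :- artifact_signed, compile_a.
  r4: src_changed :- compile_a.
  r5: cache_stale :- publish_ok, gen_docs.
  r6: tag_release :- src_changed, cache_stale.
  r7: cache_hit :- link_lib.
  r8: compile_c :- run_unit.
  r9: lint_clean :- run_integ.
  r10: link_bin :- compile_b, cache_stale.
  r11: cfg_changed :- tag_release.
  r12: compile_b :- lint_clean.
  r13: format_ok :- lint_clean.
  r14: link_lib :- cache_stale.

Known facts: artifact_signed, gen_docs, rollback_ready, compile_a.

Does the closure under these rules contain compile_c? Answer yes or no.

Round 1 fires r2, r3, r4, giving cache_stale, deploy_prod, src_changed.
Round 2 fires r6, r14, giving tag_release, link_lib.
Round 3 fires r7, r11, giving cache_hit, cfg_changed.
Round 4 fires r1, giving lint_clean.
Round 5 fires r12, r13, giving compile_b, format_ok.
Round 6 fires r10, giving link_bin.
Fixed point reached. compile_c is concluded only by r8; r8 needs run_unit (never derived).

no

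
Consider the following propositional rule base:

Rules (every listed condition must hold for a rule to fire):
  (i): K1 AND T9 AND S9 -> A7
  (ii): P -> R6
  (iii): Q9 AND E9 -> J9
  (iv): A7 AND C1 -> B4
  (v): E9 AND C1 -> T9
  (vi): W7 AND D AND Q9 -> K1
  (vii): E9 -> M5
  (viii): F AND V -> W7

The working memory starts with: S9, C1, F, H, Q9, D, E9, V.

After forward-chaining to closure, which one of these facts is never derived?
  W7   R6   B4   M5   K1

Round 1: (iii) [Q9 AND E9 -> J9]; (v) [E9 AND C1 -> T9]; (vii) [E9 -> M5]; (viii) [F AND V -> W7]. New: J9, T9, M5, W7.
Round 2: (vi) [W7 AND D AND Q9 -> K1]. New: K1.
Round 3: (i) [K1 AND T9 AND S9 -> A7]. New: A7.
Round 4: (iv) [A7 AND C1 -> B4]. New: B4.
Derived: K1 (round 2), B4 (round 4), W7 (round 1), M5 (round 1). R6 never appears in any round.

R6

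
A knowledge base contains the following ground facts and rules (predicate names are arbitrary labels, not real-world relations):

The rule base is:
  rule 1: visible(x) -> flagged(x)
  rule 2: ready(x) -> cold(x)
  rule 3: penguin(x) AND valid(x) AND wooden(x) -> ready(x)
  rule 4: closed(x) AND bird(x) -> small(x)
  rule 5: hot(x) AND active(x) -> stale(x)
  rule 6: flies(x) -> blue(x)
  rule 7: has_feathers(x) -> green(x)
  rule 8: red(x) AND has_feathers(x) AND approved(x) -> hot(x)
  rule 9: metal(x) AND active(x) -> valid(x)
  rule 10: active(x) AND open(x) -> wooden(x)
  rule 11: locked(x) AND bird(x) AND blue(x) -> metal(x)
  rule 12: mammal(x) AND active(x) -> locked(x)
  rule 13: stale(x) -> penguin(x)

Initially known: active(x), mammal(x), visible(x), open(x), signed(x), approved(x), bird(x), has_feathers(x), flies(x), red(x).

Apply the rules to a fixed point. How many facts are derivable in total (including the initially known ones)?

22

Round 1: rule 1 [visible(x) -> flagged(x)]; rule 6 [flies(x) -> blue(x)]; rule 7 [has_feathers(x) -> green(x)]; rule 8 [red(x) AND has_feathers(x) AND approved(x) -> hot(x)]; rule 10 [active(x) AND open(x) -> wooden(x)]; rule 12 [mammal(x) AND active(x) -> locked(x)]. Adds flagged(x), blue(x), green(x), hot(x), wooden(x), locked(x).
Round 2: rule 5 [hot(x) AND active(x) -> stale(x)]; rule 11 [locked(x) AND bird(x) AND blue(x) -> metal(x)]. Adds stale(x), metal(x).
Round 3: rule 9 [metal(x) AND active(x) -> valid(x)]; rule 13 [stale(x) -> penguin(x)]. Adds valid(x), penguin(x).
Round 4: rule 3 [penguin(x) AND valid(x) AND wooden(x) -> ready(x)]. Adds ready(x).
Round 5: rule 2 [ready(x) -> cold(x)]. Adds cold(x).
Closure: {active(x), approved(x), bird(x), blue(x), cold(x), flagged(x), flies(x), green(x), has_feathers(x), hot(x), locked(x), mammal(x), metal(x), open(x), penguin(x), ready(x), red(x), signed(x), stale(x), valid(x), visible(x), wooden(x)} — 22 facts.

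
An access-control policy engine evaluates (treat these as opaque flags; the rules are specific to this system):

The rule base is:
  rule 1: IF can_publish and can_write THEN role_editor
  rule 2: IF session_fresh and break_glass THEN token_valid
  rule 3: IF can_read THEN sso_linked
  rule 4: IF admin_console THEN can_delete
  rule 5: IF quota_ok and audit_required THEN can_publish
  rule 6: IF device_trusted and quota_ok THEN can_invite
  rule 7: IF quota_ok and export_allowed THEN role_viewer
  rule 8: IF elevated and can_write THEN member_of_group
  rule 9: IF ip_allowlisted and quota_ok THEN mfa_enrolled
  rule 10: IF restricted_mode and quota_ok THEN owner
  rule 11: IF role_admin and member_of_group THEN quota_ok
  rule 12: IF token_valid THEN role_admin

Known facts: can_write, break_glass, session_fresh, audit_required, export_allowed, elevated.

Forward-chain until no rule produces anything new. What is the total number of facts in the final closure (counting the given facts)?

13

Round 1: rule 2 [IF session_fresh and break_glass THEN token_valid]; rule 8 [IF elevated and can_write THEN member_of_group]. New: token_valid, member_of_group.
Round 2: rule 12 [IF token_valid THEN role_admin]. New: role_admin.
Round 3: rule 11 [IF role_admin and member_of_group THEN quota_ok]. New: quota_ok.
Round 4: rule 5 [IF quota_ok and audit_required THEN can_publish]; rule 7 [IF quota_ok and export_allowed THEN role_viewer]. New: can_publish, role_viewer.
Round 5: rule 1 [IF can_publish and can_write THEN role_editor]. New: role_editor.
Closure: {audit_required, break_glass, can_publish, can_write, elevated, export_allowed, member_of_group, quota_ok, role_admin, role_editor, role_viewer, session_fresh, token_valid} — 13 facts.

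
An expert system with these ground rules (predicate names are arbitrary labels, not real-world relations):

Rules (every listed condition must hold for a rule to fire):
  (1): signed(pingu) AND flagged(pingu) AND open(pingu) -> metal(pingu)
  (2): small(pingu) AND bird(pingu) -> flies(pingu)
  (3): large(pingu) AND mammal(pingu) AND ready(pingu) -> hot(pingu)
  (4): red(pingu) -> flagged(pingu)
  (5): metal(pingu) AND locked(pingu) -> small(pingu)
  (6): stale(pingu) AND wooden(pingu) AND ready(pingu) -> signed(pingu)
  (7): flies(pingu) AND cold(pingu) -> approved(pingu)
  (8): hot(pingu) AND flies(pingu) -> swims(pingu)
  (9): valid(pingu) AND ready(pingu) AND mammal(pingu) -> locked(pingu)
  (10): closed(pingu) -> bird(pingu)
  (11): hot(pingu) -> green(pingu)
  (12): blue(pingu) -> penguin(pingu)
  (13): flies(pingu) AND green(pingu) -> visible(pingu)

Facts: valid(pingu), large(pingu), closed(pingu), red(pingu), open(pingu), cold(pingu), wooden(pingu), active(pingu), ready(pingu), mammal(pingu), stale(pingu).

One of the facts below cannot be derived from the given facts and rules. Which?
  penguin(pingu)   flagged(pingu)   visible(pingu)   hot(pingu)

Round 1 — (3), (4), (6), (9), (10), derive hot(pingu), flagged(pingu), signed(pingu), locked(pingu), bird(pingu).
Round 2 — (1), (11), derive metal(pingu), green(pingu).
Round 3 — (5), derive small(pingu).
Round 4 — (2), derive flies(pingu).
Round 5 — (7), (8), (13), derive approved(pingu), swims(pingu), visible(pingu).
Derived: visible(pingu) (round 5), hot(pingu) (round 1), flagged(pingu) (round 1). penguin(pingu) never appears in any round.

penguin(pingu)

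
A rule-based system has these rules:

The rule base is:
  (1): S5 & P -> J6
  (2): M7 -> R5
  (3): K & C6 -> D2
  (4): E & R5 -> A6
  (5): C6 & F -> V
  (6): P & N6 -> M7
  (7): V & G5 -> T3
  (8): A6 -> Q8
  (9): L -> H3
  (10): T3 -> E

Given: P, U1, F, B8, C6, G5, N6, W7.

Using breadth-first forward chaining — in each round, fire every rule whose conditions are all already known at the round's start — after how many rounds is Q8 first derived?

5

Round 1 — (5), (6), derive V, M7.
Round 2 — (2), (7), derive R5, T3.
Round 3 — (10), derive E.
Round 4 — (4), derive A6.
Round 5 — (8), derive Q8.
Q8 first appears in round 5.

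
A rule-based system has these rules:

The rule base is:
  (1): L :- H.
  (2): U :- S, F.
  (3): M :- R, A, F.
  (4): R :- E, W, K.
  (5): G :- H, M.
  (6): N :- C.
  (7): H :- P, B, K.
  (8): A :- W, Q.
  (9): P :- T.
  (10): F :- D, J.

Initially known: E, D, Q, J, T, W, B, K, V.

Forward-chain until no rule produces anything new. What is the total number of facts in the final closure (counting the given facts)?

Round 1: (4) [R :- E, W, K.]; (8) [A :- W, Q.]; (9) [P :- T.]; (10) [F :- D, J.]. Adds R, A, P, F.
Round 2: (3) [M :- R, A, F.]; (7) [H :- P, B, K.]. Adds M, H.
Round 3: (1) [L :- H.]; (5) [G :- H, M.]. Adds L, G.
Closure: {A, B, D, E, F, G, H, J, K, L, M, P, Q, R, T, V, W} — 17 facts.

17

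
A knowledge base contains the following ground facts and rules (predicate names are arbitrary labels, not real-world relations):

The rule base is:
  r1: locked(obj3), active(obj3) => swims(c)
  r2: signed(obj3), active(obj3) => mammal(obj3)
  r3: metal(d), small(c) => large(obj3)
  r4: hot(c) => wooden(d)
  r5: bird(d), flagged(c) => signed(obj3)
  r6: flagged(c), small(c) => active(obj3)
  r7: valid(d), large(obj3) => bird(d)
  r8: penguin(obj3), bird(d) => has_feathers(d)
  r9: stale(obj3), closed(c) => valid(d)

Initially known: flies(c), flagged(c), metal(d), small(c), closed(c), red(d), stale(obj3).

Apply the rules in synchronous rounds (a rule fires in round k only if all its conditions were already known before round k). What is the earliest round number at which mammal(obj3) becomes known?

[1] r3 [metal(d), small(c) => large(obj3)]; r6 [flagged(c), small(c) => active(obj3)]; r9 [stale(obj3), closed(c) => valid(d)]. ⇒ new: large(obj3), active(obj3), valid(d).
[2] r7 [valid(d), large(obj3) => bird(d)]. ⇒ new: bird(d).
[3] r5 [bird(d), flagged(c) => signed(obj3)]. ⇒ new: signed(obj3).
[4] r2 [signed(obj3), active(obj3) => mammal(obj3)]. ⇒ new: mammal(obj3).
mammal(obj3) first appears in round 4.

4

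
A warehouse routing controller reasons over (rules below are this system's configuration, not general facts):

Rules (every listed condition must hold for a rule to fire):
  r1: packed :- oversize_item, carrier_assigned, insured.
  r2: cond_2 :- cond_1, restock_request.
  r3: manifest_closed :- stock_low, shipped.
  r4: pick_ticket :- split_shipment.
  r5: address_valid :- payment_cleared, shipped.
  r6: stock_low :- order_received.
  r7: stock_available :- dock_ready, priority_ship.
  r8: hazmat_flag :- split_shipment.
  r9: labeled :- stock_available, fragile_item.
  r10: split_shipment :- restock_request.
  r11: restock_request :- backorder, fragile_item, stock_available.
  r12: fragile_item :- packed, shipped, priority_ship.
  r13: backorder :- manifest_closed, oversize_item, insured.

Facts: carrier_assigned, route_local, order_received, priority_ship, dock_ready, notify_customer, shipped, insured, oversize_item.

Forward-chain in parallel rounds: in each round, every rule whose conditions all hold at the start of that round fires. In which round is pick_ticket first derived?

Round 1 fires r1, r6, r7, giving packed, stock_low, stock_available.
Round 2 fires r3, r12, giving manifest_closed, fragile_item.
Round 3 fires r9, r13, giving labeled, backorder.
Round 4 fires r11, giving restock_request.
Round 5 fires r10, giving split_shipment.
Round 6 fires r4, r8, giving pick_ticket, hazmat_flag.
pick_ticket first appears in round 6.

6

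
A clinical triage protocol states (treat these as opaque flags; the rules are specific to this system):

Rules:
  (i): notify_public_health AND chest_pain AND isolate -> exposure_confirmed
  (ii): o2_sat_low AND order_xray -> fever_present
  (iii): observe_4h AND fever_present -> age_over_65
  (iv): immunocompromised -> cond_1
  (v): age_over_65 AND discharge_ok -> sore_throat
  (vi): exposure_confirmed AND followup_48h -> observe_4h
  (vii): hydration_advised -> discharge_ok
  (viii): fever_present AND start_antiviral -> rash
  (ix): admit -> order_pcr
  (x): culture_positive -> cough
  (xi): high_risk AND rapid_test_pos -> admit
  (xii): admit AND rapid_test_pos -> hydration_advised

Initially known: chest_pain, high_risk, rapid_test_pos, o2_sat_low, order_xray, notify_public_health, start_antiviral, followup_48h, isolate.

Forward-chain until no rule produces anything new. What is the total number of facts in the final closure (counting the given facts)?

19

Round 1 fires (i), (ii), (xi), giving exposure_confirmed, fever_present, admit.
Round 2 fires (vi), (viii), (ix), (xii), giving observe_4h, rash, order_pcr, hydration_advised.
Round 3 fires (iii), (vii), giving age_over_65, discharge_ok.
Round 4 fires (v), giving sore_throat.
Closure: {admit, age_over_65, chest_pain, discharge_ok, exposure_confirmed, fever_present, followup_48h, high_risk, hydration_advised, isolate, notify_public_health, o2_sat_low, observe_4h, order_pcr, order_xray, rapid_test_pos, rash, sore_throat, start_antiviral} — 19 facts.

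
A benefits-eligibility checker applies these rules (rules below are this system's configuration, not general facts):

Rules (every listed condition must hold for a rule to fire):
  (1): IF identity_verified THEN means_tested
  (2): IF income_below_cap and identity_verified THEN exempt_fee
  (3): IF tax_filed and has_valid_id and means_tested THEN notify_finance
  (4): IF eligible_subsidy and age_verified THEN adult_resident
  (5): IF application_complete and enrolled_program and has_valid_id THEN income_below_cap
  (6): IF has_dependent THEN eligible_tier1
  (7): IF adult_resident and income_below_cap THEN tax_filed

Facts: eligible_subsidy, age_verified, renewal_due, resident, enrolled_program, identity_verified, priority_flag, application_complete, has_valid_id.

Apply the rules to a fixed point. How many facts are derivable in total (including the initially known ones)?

15

Round 1: (1) [IF identity_verified THEN means_tested]; (4) [IF eligible_subsidy and age_verified THEN adult_resident]; (5) [IF application_complete and enrolled_program and has_valid_id THEN income_below_cap]. Adds means_tested, adult_resident, income_below_cap.
Round 2: (2) [IF income_below_cap and identity_verified THEN exempt_fee]; (7) [IF adult_resident and income_below_cap THEN tax_filed]. Adds exempt_fee, tax_filed.
Round 3: (3) [IF tax_filed and has_valid_id and means_tested THEN notify_finance]. Adds notify_finance.
Closure: {adult_resident, age_verified, application_complete, eligible_subsidy, enrolled_program, exempt_fee, has_valid_id, identity_verified, income_below_cap, means_tested, notify_finance, priority_flag, renewal_due, resident, tax_filed} — 15 facts.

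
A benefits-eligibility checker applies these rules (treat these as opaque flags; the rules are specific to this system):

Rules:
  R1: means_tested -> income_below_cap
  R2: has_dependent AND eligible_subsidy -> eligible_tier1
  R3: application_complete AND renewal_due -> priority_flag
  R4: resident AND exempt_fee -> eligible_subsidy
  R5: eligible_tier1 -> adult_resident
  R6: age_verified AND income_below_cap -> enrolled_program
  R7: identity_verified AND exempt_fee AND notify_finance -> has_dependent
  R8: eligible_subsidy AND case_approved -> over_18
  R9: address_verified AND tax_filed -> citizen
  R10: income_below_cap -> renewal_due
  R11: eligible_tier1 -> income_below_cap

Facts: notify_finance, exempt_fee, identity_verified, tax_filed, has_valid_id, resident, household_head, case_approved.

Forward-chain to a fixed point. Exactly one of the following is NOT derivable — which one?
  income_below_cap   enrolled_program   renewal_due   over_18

Round 1: R4 [resident AND exempt_fee -> eligible_subsidy]; R7 [identity_verified AND exempt_fee AND notify_finance -> has_dependent]. New: eligible_subsidy, has_dependent.
Round 2: R2 [has_dependent AND eligible_subsidy -> eligible_tier1]; R8 [eligible_subsidy AND case_approved -> over_18]. New: eligible_tier1, over_18.
Round 3: R5 [eligible_tier1 -> adult_resident]; R11 [eligible_tier1 -> income_below_cap]. New: adult_resident, income_below_cap.
Round 4: R10 [income_below_cap -> renewal_due]. New: renewal_due.
Derived: income_below_cap (round 3), over_18 (round 2), renewal_due (round 4). enrolled_program never appears in any round.

enrolled_program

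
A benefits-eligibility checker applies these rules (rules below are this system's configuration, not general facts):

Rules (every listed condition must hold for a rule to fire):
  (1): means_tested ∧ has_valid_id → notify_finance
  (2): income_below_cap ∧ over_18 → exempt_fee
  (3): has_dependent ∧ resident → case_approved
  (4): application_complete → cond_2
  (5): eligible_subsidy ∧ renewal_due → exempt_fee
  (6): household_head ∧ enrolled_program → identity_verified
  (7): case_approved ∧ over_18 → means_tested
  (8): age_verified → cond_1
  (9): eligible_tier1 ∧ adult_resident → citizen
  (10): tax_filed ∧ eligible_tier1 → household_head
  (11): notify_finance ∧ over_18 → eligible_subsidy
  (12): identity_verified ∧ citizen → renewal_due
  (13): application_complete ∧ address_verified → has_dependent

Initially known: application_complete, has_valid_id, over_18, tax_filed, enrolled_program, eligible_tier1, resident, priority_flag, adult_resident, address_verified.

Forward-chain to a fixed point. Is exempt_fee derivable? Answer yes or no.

[1] (4) [application_complete → cond_2]; (9) [eligible_tier1 ∧ adult_resident → citizen]; (10) [tax_filed ∧ eligible_tier1 → household_head]; (13) [application_complete ∧ address_verified → has_dependent]. ⇒ new: cond_2, citizen, household_head, has_dependent.
[2] (3) [has_dependent ∧ resident → case_approved]; (6) [household_head ∧ enrolled_program → identity_verified]. ⇒ new: case_approved, identity_verified.
[3] (7) [case_approved ∧ over_18 → means_tested]; (12) [identity_verified ∧ citizen → renewal_due]. ⇒ new: means_tested, renewal_due.
[4] (1) [means_tested ∧ has_valid_id → notify_finance]. ⇒ new: notify_finance.
[5] (11) [notify_finance ∧ over_18 → eligible_subsidy]. ⇒ new: eligible_subsidy.
[6] (5) [eligible_subsidy ∧ renewal_due → exempt_fee]. ⇒ new: exempt_fee.
exempt_fee appears in round 6, so it is derivable.

yes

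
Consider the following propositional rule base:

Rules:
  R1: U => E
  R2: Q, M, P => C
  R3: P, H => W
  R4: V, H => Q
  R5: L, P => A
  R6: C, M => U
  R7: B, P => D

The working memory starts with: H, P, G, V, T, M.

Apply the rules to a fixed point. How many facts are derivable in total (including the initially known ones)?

Round 1: R3 [P, H => W]; R4 [V, H => Q]. Adds W, Q.
Round 2: R2 [Q, M, P => C]. Adds C.
Round 3: R6 [C, M => U]. Adds U.
Round 4: R1 [U => E]. Adds E.
Closure: {C, E, G, H, M, P, Q, T, U, V, W} — 11 facts.

11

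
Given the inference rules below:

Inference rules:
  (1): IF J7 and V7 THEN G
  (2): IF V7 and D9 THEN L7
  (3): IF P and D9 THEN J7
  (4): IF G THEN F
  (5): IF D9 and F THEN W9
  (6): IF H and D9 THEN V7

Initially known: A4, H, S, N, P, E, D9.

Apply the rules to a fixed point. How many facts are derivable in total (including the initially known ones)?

Round 1: (3) [IF P and D9 THEN J7]; (6) [IF H and D9 THEN V7]. New: J7, V7.
Round 2: (1) [IF J7 and V7 THEN G]; (2) [IF V7 and D9 THEN L7]. New: G, L7.
Round 3: (4) [IF G THEN F]. New: F.
Round 4: (5) [IF D9 and F THEN W9]. New: W9.
Closure: {A4, D9, E, F, G, H, J7, L7, N, P, S, V7, W9} — 13 facts.

13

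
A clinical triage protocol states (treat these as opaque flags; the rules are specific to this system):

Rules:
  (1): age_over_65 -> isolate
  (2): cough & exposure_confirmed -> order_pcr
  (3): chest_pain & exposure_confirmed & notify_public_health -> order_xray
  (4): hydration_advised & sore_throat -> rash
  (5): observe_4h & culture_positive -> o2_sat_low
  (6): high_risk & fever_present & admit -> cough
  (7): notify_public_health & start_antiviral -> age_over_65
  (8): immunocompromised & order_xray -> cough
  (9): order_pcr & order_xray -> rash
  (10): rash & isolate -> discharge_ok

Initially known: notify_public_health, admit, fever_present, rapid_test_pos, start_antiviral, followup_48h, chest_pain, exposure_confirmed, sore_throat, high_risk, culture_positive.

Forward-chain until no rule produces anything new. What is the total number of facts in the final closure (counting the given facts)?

18

Round 1 — (3), (6), (7), derive order_xray, cough, age_over_65.
Round 2 — (1), (2), derive isolate, order_pcr.
Round 3 — (9), derive rash.
Round 4 — (10), derive discharge_ok.
Closure: {admit, age_over_65, chest_pain, cough, culture_positive, discharge_ok, exposure_confirmed, fever_present, followup_48h, high_risk, isolate, notify_public_health, order_pcr, order_xray, rapid_test_pos, rash, sore_throat, start_antiviral} — 18 facts.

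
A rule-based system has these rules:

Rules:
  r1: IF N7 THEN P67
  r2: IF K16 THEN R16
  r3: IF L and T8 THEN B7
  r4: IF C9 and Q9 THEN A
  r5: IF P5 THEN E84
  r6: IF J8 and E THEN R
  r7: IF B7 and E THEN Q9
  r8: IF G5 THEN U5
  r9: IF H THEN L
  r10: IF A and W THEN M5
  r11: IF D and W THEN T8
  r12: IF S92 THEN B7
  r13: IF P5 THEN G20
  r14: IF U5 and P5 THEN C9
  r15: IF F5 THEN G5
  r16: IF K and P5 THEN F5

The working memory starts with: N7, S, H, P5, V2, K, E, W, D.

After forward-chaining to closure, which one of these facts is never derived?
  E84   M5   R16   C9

Round 1 fires r1, r5, r9, r11, r13, r16, giving P67, E84, L, T8, G20, F5.
Round 2 fires r3, r15, giving B7, G5.
Round 3 fires r7, r8, giving Q9, U5.
Round 4 fires r14, giving C9.
Round 5 fires r4, giving A.
Round 6 fires r10, giving M5.
Derived: M5 (round 6), C9 (round 4), E84 (round 1). R16 never appears in any round.

R16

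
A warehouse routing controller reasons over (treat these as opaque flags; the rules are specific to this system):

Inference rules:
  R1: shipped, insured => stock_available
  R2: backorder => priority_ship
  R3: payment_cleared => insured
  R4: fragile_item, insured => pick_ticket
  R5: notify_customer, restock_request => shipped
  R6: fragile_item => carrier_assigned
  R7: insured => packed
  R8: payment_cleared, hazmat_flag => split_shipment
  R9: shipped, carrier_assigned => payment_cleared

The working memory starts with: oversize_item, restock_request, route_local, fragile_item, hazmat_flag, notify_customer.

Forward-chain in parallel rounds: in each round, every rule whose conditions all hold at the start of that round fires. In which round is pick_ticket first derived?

4

[1] R5 [notify_customer, restock_request => shipped]; R6 [fragile_item => carrier_assigned]. ⇒ new: shipped, carrier_assigned.
[2] R9 [shipped, carrier_assigned => payment_cleared]. ⇒ new: payment_cleared.
[3] R3 [payment_cleared => insured]; R8 [payment_cleared, hazmat_flag => split_shipment]. ⇒ new: insured, split_shipment.
[4] R1 [shipped, insured => stock_available]; R4 [fragile_item, insured => pick_ticket]; R7 [insured => packed]. ⇒ new: stock_available, pick_ticket, packed.
pick_ticket first appears in round 4.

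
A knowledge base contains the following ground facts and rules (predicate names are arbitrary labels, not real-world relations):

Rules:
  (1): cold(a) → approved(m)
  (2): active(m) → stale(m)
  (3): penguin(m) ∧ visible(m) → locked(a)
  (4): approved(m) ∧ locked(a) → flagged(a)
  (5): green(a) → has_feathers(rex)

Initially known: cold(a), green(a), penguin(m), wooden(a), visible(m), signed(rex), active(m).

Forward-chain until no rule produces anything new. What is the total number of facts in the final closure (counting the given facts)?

Round 1 — (1), (2), (3), (5), derive approved(m), stale(m), locked(a), has_feathers(rex).
Round 2 — (4), derive flagged(a).
Closure: {active(m), approved(m), cold(a), flagged(a), green(a), has_feathers(rex), locked(a), penguin(m), signed(rex), stale(m), visible(m), wooden(a)} — 12 facts.

12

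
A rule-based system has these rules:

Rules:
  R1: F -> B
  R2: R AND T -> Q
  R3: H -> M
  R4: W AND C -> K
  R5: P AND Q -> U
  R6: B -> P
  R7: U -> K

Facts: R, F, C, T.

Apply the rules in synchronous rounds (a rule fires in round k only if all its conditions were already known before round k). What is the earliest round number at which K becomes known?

Round 1 — R1, R2, derive B, Q.
Round 2 — R6, derive P.
Round 3 — R5, derive U.
Round 4 — R7, derive K.
K first appears in round 4.

4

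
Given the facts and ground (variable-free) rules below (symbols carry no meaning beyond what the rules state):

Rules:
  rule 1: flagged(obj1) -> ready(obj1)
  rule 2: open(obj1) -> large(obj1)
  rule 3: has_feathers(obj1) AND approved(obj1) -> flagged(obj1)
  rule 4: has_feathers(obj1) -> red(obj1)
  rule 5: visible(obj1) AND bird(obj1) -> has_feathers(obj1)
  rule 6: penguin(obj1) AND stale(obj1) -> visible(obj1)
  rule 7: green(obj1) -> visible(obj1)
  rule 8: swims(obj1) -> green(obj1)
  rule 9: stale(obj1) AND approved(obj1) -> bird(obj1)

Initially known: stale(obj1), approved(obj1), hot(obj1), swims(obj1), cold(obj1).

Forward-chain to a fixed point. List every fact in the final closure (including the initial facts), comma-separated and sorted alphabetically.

approved(obj1), bird(obj1), cold(obj1), flagged(obj1), green(obj1), has_feathers(obj1), hot(obj1), ready(obj1), red(obj1), stale(obj1), swims(obj1), visible(obj1)

Round 1: rule 8 [swims(obj1) -> green(obj1)]; rule 9 [stale(obj1) AND approved(obj1) -> bird(obj1)]. New: green(obj1), bird(obj1).
Round 2: rule 7 [green(obj1) -> visible(obj1)]. New: visible(obj1).
Round 3: rule 5 [visible(obj1) AND bird(obj1) -> has_feathers(obj1)]. New: has_feathers(obj1).
Round 4: rule 3 [has_feathers(obj1) AND approved(obj1) -> flagged(obj1)]; rule 4 [has_feathers(obj1) -> red(obj1)]. New: flagged(obj1), red(obj1).
Round 5: rule 1 [flagged(obj1) -> ready(obj1)]. New: ready(obj1).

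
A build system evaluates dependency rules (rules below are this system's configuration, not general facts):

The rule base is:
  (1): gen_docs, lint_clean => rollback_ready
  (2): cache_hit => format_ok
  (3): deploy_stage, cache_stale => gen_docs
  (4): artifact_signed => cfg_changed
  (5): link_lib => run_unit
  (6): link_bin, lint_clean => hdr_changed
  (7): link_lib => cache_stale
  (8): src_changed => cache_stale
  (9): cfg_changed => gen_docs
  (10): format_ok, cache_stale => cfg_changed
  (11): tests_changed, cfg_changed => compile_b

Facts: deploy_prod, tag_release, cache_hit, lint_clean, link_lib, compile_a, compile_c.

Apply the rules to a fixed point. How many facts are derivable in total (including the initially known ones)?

13

[1] (2) [cache_hit => format_ok]; (5) [link_lib => run_unit]; (7) [link_lib => cache_stale]. ⇒ new: format_ok, run_unit, cache_stale.
[2] (10) [format_ok, cache_stale => cfg_changed]. ⇒ new: cfg_changed.
[3] (9) [cfg_changed => gen_docs]. ⇒ new: gen_docs.
[4] (1) [gen_docs, lint_clean => rollback_ready]. ⇒ new: rollback_ready.
Closure: {cache_hit, cache_stale, cfg_changed, compile_a, compile_c, deploy_prod, format_ok, gen_docs, link_lib, lint_clean, rollback_ready, run_unit, tag_release} — 13 facts.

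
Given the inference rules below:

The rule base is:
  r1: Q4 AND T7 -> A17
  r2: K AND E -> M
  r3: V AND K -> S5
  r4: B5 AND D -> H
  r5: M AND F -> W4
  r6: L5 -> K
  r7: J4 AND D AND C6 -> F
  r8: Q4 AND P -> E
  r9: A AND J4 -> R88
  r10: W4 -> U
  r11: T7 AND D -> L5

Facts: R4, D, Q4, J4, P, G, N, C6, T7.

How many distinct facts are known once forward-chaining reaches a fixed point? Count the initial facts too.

Round 1 fires r1, r7, r8, r11, giving A17, F, E, L5.
Round 2 fires r6, giving K.
Round 3 fires r2, giving M.
Round 4 fires r5, giving W4.
Round 5 fires r10, giving U.
Closure: {A17, C6, D, E, F, G, J4, K, L5, M, N, P, Q4, R4, T7, U, W4} — 17 facts.

17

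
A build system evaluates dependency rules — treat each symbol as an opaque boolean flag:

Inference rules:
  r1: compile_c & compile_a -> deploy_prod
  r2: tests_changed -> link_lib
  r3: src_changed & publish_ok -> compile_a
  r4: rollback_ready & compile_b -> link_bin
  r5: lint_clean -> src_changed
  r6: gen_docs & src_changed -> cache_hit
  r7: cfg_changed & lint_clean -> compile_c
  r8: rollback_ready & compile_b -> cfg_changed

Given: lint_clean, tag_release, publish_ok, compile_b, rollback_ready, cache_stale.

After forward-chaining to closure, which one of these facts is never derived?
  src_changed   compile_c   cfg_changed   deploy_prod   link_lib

Round 1: r4 [rollback_ready & compile_b -> link_bin]; r5 [lint_clean -> src_changed]; r8 [rollback_ready & compile_b -> cfg_changed]. New: link_bin, src_changed, cfg_changed.
Round 2: r3 [src_changed & publish_ok -> compile_a]; r7 [cfg_changed & lint_clean -> compile_c]. New: compile_a, compile_c.
Round 3: r1 [compile_c & compile_a -> deploy_prod]. New: deploy_prod.
Derived: src_changed (round 1), cfg_changed (round 1), deploy_prod (round 3), compile_c (round 2). link_lib never appears in any round.

link_lib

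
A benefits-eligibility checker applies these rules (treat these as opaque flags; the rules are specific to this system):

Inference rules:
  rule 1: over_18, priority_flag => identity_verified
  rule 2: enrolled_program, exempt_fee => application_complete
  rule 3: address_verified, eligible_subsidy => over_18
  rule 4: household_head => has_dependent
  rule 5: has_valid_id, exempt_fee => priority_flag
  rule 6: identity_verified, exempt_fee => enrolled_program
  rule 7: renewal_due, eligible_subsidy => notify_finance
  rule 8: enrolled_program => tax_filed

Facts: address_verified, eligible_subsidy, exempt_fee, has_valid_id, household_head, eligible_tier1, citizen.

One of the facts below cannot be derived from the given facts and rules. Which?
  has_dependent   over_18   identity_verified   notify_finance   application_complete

[1] rule 3 [address_verified, eligible_subsidy => over_18]; rule 4 [household_head => has_dependent]; rule 5 [has_valid_id, exempt_fee => priority_flag]. ⇒ new: over_18, has_dependent, priority_flag.
[2] rule 1 [over_18, priority_flag => identity_verified]. ⇒ new: identity_verified.
[3] rule 6 [identity_verified, exempt_fee => enrolled_program]. ⇒ new: enrolled_program.
[4] rule 2 [enrolled_program, exempt_fee => application_complete]; rule 8 [enrolled_program => tax_filed]. ⇒ new: application_complete, tax_filed.
Derived: identity_verified (round 2), over_18 (round 1), has_dependent (round 1), application_complete (round 4). notify_finance never appears in any round.

notify_finance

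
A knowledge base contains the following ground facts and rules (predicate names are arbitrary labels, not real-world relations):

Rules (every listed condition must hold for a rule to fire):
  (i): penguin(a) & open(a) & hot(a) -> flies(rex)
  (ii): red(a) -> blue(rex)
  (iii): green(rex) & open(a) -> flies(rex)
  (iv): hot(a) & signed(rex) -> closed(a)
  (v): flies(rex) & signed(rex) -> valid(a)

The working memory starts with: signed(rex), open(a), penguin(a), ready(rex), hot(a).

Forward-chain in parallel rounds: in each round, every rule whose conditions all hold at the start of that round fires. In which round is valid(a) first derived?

2

Round 1 — (i), (iv), derive flies(rex), closed(a).
Round 2 — (v), derive valid(a).
valid(a) first appears in round 2.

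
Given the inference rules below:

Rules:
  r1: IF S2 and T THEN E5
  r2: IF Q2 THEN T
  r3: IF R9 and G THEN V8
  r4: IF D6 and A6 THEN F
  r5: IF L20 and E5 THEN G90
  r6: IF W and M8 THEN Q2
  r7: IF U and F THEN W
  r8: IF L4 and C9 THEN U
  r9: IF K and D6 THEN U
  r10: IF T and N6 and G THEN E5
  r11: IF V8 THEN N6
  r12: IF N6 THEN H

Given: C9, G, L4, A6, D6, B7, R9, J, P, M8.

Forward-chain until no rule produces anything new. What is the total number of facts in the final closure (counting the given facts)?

19

Round 1: r3 [IF R9 and G THEN V8]; r4 [IF D6 and A6 THEN F]; r8 [IF L4 and C9 THEN U]. Adds V8, F, U.
Round 2: r7 [IF U and F THEN W]; r11 [IF V8 THEN N6]. Adds W, N6.
Round 3: r6 [IF W and M8 THEN Q2]; r12 [IF N6 THEN H]. Adds Q2, H.
Round 4: r2 [IF Q2 THEN T]. Adds T.
Round 5: r10 [IF T and N6 and G THEN E5]. Adds E5.
Closure: {A6, B7, C9, D6, E5, F, G, H, J, L4, M8, N6, P, Q2, R9, T, U, V8, W} — 19 facts.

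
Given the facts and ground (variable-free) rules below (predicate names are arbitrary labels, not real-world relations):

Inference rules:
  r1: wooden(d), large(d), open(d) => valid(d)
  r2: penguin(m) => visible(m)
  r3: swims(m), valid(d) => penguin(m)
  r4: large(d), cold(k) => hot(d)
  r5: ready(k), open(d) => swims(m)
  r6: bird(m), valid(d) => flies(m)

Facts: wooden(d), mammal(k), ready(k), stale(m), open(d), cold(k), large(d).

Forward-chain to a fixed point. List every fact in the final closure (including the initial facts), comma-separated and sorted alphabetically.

Round 1: r1 [wooden(d), large(d), open(d) => valid(d)]; r4 [large(d), cold(k) => hot(d)]; r5 [ready(k), open(d) => swims(m)]. Adds valid(d), hot(d), swims(m).
Round 2: r3 [swims(m), valid(d) => penguin(m)]. Adds penguin(m).
Round 3: r2 [penguin(m) => visible(m)]. Adds visible(m).

cold(k), hot(d), large(d), mammal(k), open(d), penguin(m), ready(k), stale(m), swims(m), valid(d), visible(m), wooden(d)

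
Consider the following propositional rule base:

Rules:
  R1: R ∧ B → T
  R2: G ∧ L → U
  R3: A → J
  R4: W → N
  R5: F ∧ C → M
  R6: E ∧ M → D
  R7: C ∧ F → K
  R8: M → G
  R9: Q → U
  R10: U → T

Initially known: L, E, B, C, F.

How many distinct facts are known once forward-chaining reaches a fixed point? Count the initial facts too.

Round 1: R5 [F ∧ C → M]; R7 [C ∧ F → K]. New: M, K.
Round 2: R6 [E ∧ M → D]; R8 [M → G]. New: D, G.
Round 3: R2 [G ∧ L → U]. New: U.
Round 4: R10 [U → T]. New: T.
Closure: {B, C, D, E, F, G, K, L, M, T, U} — 11 facts.

11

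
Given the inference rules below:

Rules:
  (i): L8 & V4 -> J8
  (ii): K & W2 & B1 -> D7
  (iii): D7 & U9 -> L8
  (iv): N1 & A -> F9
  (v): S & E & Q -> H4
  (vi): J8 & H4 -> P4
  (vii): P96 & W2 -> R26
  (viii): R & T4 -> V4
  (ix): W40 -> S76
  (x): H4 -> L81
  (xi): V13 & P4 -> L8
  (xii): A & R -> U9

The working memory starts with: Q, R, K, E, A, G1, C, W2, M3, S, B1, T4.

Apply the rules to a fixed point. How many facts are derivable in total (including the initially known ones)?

20

[1] (ii) [K & W2 & B1 -> D7]; (v) [S & E & Q -> H4]; (viii) [R & T4 -> V4]; (xii) [A & R -> U9]. ⇒ new: D7, H4, V4, U9.
[2] (iii) [D7 & U9 -> L8]; (x) [H4 -> L81]. ⇒ new: L8, L81.
[3] (i) [L8 & V4 -> J8]. ⇒ new: J8.
[4] (vi) [J8 & H4 -> P4]. ⇒ new: P4.
Closure: {A, B1, C, D7, E, G1, H4, J8, K, L8, L81, M3, P4, Q, R, S, T4, U9, V4, W2} — 20 facts.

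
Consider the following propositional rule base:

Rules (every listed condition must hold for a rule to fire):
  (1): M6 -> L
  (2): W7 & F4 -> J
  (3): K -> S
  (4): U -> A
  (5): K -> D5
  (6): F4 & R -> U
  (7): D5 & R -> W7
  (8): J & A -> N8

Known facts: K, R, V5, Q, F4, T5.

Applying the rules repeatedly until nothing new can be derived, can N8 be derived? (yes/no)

Round 1 fires (3), (5), (6), giving S, D5, U.
Round 2 fires (4), (7), giving A, W7.
Round 3 fires (2), giving J.
Round 4 fires (8), giving N8.
N8 appears in round 4, so it is derivable.

yes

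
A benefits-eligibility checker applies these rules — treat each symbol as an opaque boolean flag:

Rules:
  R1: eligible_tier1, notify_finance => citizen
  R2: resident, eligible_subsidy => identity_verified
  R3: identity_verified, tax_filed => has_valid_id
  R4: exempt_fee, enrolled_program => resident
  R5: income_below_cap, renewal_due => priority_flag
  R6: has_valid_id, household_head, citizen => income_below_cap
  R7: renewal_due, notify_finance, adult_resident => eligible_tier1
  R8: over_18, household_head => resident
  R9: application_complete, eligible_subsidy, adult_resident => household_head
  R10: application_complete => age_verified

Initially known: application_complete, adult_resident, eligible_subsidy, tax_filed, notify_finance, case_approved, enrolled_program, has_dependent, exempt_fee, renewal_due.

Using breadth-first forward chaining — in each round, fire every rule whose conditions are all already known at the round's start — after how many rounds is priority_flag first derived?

5

Round 1: R4 [exempt_fee, enrolled_program => resident]; R7 [renewal_due, notify_finance, adult_resident => eligible_tier1]; R9 [application_complete, eligible_subsidy, adult_resident => household_head]; R10 [application_complete => age_verified]. New: resident, eligible_tier1, household_head, age_verified.
Round 2: R1 [eligible_tier1, notify_finance => citizen]; R2 [resident, eligible_subsidy => identity_verified]. New: citizen, identity_verified.
Round 3: R3 [identity_verified, tax_filed => has_valid_id]. New: has_valid_id.
Round 4: R6 [has_valid_id, household_head, citizen => income_below_cap]. New: income_below_cap.
Round 5: R5 [income_below_cap, renewal_due => priority_flag]. New: priority_flag.
priority_flag first appears in round 5.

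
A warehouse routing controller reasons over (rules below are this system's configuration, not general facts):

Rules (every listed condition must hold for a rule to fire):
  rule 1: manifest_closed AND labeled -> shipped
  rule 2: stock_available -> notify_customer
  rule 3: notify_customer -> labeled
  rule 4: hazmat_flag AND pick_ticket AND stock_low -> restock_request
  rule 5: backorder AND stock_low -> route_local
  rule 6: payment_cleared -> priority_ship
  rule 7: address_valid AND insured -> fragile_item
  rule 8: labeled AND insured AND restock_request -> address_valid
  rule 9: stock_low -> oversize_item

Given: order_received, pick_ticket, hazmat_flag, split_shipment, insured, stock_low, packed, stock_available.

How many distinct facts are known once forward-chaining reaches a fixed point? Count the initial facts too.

Round 1 — rule 2, rule 4, rule 9, derive notify_customer, restock_request, oversize_item.
Round 2 — rule 3, derive labeled.
Round 3 — rule 8, derive address_valid.
Round 4 — rule 7, derive fragile_item.
Closure: {address_valid, fragile_item, hazmat_flag, insured, labeled, notify_customer, order_received, oversize_item, packed, pick_ticket, restock_request, split_shipment, stock_available, stock_low} — 14 facts.

14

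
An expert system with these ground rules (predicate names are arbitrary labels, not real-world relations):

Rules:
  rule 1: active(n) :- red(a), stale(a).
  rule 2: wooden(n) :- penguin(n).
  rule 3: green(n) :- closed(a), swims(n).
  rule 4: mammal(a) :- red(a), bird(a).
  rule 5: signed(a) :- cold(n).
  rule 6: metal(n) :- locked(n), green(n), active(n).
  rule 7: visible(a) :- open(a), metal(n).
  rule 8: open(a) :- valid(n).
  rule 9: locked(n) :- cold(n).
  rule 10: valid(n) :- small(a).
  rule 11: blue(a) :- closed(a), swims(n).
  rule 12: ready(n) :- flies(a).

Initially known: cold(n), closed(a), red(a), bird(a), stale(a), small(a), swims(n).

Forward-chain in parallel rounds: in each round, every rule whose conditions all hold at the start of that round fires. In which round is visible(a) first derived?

3

[1] rule 1 [active(n) :- red(a), stale(a).]; rule 3 [green(n) :- closed(a), swims(n).]; rule 4 [mammal(a) :- red(a), bird(a).]; rule 5 [signed(a) :- cold(n).]; rule 9 [locked(n) :- cold(n).]; rule 10 [valid(n) :- small(a).]; rule 11 [blue(a) :- closed(a), swims(n).]. ⇒ new: active(n), green(n), mammal(a), signed(a), locked(n), valid(n), blue(a).
[2] rule 6 [metal(n) :- locked(n), green(n), active(n).]; rule 8 [open(a) :- valid(n).]. ⇒ new: metal(n), open(a).
[3] rule 7 [visible(a) :- open(a), metal(n).]. ⇒ new: visible(a).
visible(a) first appears in round 3.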